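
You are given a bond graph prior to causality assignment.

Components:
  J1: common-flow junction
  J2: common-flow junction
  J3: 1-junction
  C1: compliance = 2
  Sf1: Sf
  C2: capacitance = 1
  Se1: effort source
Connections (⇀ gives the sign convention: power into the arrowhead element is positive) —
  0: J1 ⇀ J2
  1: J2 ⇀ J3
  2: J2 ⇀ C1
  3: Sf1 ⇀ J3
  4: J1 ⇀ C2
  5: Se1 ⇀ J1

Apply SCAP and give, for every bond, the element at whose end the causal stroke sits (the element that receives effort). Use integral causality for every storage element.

β3 |Sf1  (source Sf1 imposes f)
β5 |J1  (Se1: effort source, stroke at far end)
β1 |J3  (J3: bond 3 brought flow, rest push out)
β0 |J2  (J2 flow already set via bond 1)
β2 |J2  (J2 flow already set via bond 1)
β4 |J1  (1-jn J1 has f-setter on 0)

β0 |J2
β1 |J3
β2 |J2
β3 |Sf1
β4 |J1
β5 |J1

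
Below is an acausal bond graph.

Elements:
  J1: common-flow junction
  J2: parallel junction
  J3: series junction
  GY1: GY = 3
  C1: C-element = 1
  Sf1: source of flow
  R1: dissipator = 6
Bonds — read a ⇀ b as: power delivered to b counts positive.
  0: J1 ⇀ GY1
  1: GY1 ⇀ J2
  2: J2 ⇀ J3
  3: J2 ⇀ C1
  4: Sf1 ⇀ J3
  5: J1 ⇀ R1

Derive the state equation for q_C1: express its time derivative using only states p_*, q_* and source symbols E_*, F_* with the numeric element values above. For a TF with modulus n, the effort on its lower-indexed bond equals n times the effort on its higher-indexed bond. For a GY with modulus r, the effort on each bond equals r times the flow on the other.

dq_C1/dt = -F_Sf1 - 2*q_C1/3

β4 |Sf1  (Sf1 fixes flow; stroke at Sf1)
β2 |J3  (J3: bond 4 brought flow, rest push out)
β3 |J2  (C1 integral (e out))
β1 |GY1  (common-e at J2 fixed by 3)
β0 |GY1  (through GY1, causality inverts; strokes same side of GY1)
β5 |J1  (J1: bond 0 brought flow, rest push out)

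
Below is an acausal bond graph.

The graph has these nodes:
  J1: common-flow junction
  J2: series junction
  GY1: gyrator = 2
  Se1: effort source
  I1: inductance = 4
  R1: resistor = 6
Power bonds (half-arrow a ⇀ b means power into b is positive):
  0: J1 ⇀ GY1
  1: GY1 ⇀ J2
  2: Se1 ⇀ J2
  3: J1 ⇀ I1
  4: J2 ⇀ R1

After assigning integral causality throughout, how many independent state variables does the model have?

b2 stroke→J2  (Se1 fixes effort; stroke away)
b3 stroke→I1  (I1 outputs flow p/I1)
b0 stroke→J1  (J1 flow already set via bond 3)
b1 stroke→J2  (through GY1, causality inverts; strokes same side of GY1)
b4 stroke→R1  (J2 needs exactly one f-in)

1  (I1 all integral)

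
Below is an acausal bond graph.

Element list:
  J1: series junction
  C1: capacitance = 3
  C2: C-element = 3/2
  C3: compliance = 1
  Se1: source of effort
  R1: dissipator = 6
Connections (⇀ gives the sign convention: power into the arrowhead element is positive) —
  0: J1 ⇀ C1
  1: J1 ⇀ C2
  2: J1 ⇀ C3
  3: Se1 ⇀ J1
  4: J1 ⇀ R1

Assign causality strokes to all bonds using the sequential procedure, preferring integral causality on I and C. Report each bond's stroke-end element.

bond 0 →J1
bond 1 →J1
bond 2 →J1
bond 3 →J1
bond 4 →R1

β3 |J1  (source Se1 imposes e)
β0 |J1  (C1 outputs effort q/C1)
β1 |J1  (prefer integral on C2)
β2 |J1  (C3 integral (e out))
β4 |R1  (J1 needs exactly one f-in)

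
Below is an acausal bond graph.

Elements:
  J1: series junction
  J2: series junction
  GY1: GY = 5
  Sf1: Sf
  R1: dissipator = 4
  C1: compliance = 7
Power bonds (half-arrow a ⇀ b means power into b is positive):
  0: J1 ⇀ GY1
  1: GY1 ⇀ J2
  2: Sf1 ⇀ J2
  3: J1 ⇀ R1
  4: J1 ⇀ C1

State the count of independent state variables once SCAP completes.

1  (C1 all integral)

β2 stroke→Sf1  (source Sf1 imposes f)
β1 stroke→J2  (J2: bond 2 brought flow, rest push out)
β0 stroke→J1  (GY1 both-in/both-out from 1)
β4 stroke→J1  (C1: C, integral causality)
β3 stroke→R1  (J1 needs exactly one f-in)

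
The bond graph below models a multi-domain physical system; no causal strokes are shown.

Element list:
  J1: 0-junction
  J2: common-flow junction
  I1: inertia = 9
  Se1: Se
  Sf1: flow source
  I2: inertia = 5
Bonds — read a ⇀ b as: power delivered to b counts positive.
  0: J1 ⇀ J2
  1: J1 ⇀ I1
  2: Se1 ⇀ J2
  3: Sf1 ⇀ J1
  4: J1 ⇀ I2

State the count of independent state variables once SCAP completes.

b2 →J2  (Se1 fixes effort; stroke away)
b3 →Sf1  (Sf1 (Sf) sets flow on bond)
b0 →J1  (closing 1-jn rule on J2)
b1 →I1  (0-jn J1 has e-setter on 0)
b4 →I2  (0-jn J1 has e-setter on 0)

2  (I1, I2 all integral)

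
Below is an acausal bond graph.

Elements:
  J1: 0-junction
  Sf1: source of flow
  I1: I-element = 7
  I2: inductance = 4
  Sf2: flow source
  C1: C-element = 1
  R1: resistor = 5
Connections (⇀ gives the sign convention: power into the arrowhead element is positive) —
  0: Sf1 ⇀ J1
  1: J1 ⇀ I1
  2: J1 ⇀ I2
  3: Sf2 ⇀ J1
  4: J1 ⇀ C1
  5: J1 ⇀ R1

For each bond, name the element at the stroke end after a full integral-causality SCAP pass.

bond 0 |Sf1  (Sf1: flow source, stroke at near end)
bond 3 |Sf2  (Sf2 (Sf) sets flow on bond)
bond 1 |I1  (prefer integral on I1)
bond 2 |I2  (I2 outputs flow p/I2)
bond 4 |J1  (C1: C, integral causality)
bond 5 |R1  (0-jn J1 has e-setter on 4)

bond 0 stroke at Sf1
bond 1 stroke at I1
bond 2 stroke at I2
bond 3 stroke at Sf2
bond 4 stroke at J1
bond 5 stroke at R1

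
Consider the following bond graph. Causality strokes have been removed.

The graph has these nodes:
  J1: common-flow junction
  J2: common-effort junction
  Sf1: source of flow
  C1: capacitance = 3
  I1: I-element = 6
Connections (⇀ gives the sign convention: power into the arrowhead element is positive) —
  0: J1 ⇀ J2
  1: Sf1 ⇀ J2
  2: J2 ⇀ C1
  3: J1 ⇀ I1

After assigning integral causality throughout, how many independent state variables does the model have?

β1 stroke at Sf1  (Sf1 (Sf) sets flow on bond)
β2 stroke at J2  (prefer integral on C1)
β0 stroke at J1  (common-e at J2 fixed by 2)
β3 stroke at I1  (J1 needs exactly one f-in)

2  (C1, I1 all integral)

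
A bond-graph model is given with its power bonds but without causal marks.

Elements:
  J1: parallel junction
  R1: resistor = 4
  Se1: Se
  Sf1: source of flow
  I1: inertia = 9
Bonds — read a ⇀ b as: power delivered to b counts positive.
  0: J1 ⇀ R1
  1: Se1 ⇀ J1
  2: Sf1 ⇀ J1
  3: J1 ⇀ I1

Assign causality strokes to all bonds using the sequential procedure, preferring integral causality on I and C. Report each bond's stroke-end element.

β0 →R1
β1 →J1
β2 →Sf1
β3 →I1

#1 stroke at J1  (source Se1 imposes e)
#2 stroke at Sf1  (source Sf1 imposes f)
#0 stroke at R1  (J1 effort already set via bond 1)
#3 stroke at I1  (0-jn J1 has e-setter on 1)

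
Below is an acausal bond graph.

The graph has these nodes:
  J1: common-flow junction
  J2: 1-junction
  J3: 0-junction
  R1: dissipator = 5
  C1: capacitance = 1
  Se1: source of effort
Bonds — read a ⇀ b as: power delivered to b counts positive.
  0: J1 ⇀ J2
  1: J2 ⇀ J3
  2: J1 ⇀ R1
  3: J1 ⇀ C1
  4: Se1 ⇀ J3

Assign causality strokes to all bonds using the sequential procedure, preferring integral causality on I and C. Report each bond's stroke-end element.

b0 |J1
b1 |J2
b2 |R1
b3 |J1
b4 |J3

#4 |J3  (Se1 fixes effort; stroke away)
#1 |J2  (J3: bond 4 brought effort, rest push out)
#0 |J1  (closing 1-jn rule on J2)
#3 |J1  (C1 integral (e out))
#2 |R1  (only one flow-in slot at J1)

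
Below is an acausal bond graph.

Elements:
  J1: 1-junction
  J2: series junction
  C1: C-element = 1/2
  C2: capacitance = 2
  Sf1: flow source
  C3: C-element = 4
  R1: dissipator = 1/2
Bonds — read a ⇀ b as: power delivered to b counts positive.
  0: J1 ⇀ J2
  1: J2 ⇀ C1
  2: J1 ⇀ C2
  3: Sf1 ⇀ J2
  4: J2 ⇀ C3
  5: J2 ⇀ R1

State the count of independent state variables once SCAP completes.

3  (C1, C2, C3 all integral)

β3 stroke→Sf1  (source Sf1 imposes f)
β0 stroke→J2  (1-jn J2 has f-setter on 3)
β1 stroke→J2  (common-f at J2 fixed by 3)
β4 stroke→J2  (1-jn J2 has f-setter on 3)
β5 stroke→J2  (1-jn J2 has f-setter on 3)
β2 stroke→J1  (J1 flow already set via bond 0)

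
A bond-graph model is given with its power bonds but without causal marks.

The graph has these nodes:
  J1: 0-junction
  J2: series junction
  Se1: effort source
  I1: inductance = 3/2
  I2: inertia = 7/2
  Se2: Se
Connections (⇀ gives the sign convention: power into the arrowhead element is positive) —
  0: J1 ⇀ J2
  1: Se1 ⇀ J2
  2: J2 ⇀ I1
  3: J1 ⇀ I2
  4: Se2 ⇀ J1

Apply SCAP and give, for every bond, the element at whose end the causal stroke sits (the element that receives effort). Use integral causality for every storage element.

bond 0 stroke→J2
bond 1 stroke→J2
bond 2 stroke→I1
bond 3 stroke→I2
bond 4 stroke→J1

β1 |J2  (source Se1 imposes e)
β4 |J1  (Se2 (Se) sets effort on bond)
β0 |J2  (0-jn J1 has e-setter on 4)
β3 |I2  (J1: bond 4 brought effort, rest push out)
β2 |I1  (closing 1-jn rule on J2)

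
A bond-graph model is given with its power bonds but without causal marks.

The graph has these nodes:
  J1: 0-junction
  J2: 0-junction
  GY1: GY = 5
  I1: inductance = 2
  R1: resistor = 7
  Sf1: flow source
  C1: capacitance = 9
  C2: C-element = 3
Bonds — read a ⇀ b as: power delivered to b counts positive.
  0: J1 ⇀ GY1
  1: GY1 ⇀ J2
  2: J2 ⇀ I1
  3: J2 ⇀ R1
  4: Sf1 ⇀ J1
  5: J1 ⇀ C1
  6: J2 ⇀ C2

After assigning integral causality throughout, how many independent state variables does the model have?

b4 |Sf1  (Sf1 (Sf) sets flow on bond)
b2 |I1  (I1 integral (f out))
b5 |J1  (C1 outputs effort q/C1)
b0 |GY1  (common-e at J1 fixed by 5)
b1 |GY1  (GY1: gyrator matches bond 0)
b6 |J2  (C2 outputs effort q/C2)
b3 |R1  (J2 effort already set via bond 6)

3  (C1, C2, I1 all integral)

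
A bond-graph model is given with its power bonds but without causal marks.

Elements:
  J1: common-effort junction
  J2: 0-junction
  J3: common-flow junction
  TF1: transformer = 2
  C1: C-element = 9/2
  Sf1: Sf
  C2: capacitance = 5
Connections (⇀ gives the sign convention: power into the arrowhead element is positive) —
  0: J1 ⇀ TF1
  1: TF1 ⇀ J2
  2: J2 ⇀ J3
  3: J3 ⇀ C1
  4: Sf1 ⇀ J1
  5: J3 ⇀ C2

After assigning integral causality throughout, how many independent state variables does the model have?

b4 stroke→Sf1  (Sf1 (Sf) sets flow on bond)
b0 stroke→J1  (J1 needs exactly one e-in)
b1 stroke→TF1  (TF TF1: opposite of bond 0)
b2 stroke→J2  (only one effort-in slot at J2)
b3 stroke→J3  (1-jn J3 has f-setter on 2)
b5 stroke→J3  (1-jn J3 has f-setter on 2)

2  (C1, C2 all integral)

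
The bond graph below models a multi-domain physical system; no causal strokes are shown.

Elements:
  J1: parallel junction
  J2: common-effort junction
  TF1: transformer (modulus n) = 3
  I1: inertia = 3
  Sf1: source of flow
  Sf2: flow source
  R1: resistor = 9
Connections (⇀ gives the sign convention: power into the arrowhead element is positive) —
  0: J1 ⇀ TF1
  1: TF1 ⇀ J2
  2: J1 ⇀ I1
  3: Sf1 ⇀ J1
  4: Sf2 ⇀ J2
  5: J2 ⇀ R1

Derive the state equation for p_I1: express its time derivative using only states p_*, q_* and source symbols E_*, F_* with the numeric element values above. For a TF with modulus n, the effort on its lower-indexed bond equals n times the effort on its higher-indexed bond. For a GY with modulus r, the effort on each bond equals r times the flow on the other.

#3 →Sf1  (Sf1 fixes flow; stroke at Sf1)
#4 →Sf2  (Sf2: flow source, stroke at near end)
#2 →I1  (I1 outputs flow p/I1)
#0 →J1  (J1 needs exactly one e-in)
#1 →TF1  (through TF1, causality passes straight; one stroke at TF1)
#5 →J2  (J2 needs exactly one e-in)

dp_I1/dt = 81*F_Sf1 + 27*F_Sf2 - 27*p_I1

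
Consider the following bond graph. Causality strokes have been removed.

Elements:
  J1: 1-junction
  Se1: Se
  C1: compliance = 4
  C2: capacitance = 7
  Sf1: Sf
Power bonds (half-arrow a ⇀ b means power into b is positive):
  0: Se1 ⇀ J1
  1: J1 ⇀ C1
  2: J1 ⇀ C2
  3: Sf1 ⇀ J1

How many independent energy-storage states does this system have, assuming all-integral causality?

b0 stroke at J1  (Se1: effort source, stroke at far end)
b3 stroke at Sf1  (Sf1: flow source, stroke at near end)
b1 stroke at J1  (common-f at J1 fixed by 3)
b2 stroke at J1  (J1 flow already set via bond 3)

2  (C1, C2 all integral)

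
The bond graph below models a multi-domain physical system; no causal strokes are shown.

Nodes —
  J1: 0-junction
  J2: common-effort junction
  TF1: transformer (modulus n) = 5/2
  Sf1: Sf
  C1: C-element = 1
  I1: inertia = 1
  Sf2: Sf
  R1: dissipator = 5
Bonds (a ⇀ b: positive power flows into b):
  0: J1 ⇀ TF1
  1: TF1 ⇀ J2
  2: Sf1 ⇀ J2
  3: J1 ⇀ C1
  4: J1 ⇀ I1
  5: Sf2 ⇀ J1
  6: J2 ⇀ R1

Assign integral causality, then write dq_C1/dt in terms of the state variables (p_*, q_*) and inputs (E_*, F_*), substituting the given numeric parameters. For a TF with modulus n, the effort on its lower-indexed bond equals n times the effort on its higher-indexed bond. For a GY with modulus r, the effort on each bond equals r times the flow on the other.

bond 2 stroke at Sf1  (source Sf1 imposes f)
bond 5 stroke at Sf2  (Sf2: flow source, stroke at near end)
bond 3 stroke at J1  (C1 outputs effort q/C1)
bond 0 stroke at TF1  (0-jn J1 has e-setter on 3)
bond 4 stroke at I1  (J1 effort already set via bond 3)
bond 1 stroke at J2  (through TF1, causality passes straight; one stroke at TF1)
bond 6 stroke at R1  (common-e at J2 fixed by 1)

dq_C1/dt = 2*F_Sf1/5 + F_Sf2 - p_I1 - 4*q_C1/125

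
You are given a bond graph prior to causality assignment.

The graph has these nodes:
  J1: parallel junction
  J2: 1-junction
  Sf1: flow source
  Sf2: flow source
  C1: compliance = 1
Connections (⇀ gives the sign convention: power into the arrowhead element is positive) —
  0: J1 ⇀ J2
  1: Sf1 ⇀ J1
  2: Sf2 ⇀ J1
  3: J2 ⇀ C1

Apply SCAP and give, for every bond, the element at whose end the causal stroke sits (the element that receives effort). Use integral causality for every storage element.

#0 |J1
#1 |Sf1
#2 |Sf2
#3 |J2

#1 →Sf1  (source Sf1 imposes f)
#2 →Sf2  (Sf2: flow source, stroke at near end)
#0 →J1  (J1 needs exactly one e-in)
#3 →J2  (J2: bond 0 brought flow, rest push out)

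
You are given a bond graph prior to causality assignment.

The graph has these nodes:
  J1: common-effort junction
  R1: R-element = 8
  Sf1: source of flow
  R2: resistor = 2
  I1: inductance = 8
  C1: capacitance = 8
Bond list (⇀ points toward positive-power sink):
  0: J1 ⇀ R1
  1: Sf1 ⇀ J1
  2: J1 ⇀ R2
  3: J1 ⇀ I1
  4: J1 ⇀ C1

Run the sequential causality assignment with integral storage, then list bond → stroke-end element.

bond 1 stroke at Sf1  (Sf1 (Sf) sets flow on bond)
bond 3 stroke at I1  (I1: I, integral causality)
bond 4 stroke at J1  (C1 integral (e out))
bond 0 stroke at R1  (J1 effort already set via bond 4)
bond 2 stroke at R2  (J1 effort already set via bond 4)

b0 stroke at R1
b1 stroke at Sf1
b2 stroke at R2
b3 stroke at I1
b4 stroke at J1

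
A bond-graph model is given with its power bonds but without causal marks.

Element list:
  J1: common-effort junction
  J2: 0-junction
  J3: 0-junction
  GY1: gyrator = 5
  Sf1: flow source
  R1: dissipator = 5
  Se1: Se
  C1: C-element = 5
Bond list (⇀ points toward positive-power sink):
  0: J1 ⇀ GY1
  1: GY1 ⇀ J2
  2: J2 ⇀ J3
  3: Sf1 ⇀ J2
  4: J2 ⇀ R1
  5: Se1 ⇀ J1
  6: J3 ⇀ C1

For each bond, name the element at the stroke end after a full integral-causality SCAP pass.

bond 3 |Sf1  (Sf1 fixes flow; stroke at Sf1)
bond 5 |J1  (Se1 fixes effort; stroke away)
bond 0 |GY1  (common-e at J1 fixed by 5)
bond 1 |GY1  (through GY1, causality inverts; strokes same side of GY1)
bond 6 |J3  (C1 outputs effort q/C1)
bond 2 |J2  (0-jn J3 has e-setter on 6)
bond 4 |R1  (J2 effort already set via bond 2)

#0 stroke→GY1
#1 stroke→GY1
#2 stroke→J2
#3 stroke→Sf1
#4 stroke→R1
#5 stroke→J1
#6 stroke→J3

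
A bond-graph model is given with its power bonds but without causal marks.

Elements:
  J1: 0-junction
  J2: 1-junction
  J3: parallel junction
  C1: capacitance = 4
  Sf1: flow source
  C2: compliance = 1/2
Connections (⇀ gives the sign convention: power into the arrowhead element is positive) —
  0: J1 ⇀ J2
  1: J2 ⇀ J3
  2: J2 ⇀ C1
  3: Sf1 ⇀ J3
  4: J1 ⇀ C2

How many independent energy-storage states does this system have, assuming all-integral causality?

2  (C1, C2 all integral)

β3 stroke at Sf1  (Sf1 (Sf) sets flow on bond)
β1 stroke at J3  (J3: last free bond brings effort in)
β0 stroke at J2  (J2 flow already set via bond 1)
β2 stroke at J2  (J2: bond 1 brought flow, rest push out)
β4 stroke at J1  (J1: last free bond brings effort in)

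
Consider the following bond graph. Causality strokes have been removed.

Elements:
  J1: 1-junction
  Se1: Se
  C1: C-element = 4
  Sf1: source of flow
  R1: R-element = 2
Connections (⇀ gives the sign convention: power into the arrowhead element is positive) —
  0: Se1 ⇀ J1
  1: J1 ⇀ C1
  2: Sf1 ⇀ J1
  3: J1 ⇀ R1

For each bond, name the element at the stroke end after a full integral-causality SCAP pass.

#0 →J1
#1 →J1
#2 →Sf1
#3 →J1

β0 |J1  (Se1 fixes effort; stroke away)
β2 |Sf1  (Sf1: flow source, stroke at near end)
β1 |J1  (1-jn J1 has f-setter on 2)
β3 |J1  (common-f at J1 fixed by 2)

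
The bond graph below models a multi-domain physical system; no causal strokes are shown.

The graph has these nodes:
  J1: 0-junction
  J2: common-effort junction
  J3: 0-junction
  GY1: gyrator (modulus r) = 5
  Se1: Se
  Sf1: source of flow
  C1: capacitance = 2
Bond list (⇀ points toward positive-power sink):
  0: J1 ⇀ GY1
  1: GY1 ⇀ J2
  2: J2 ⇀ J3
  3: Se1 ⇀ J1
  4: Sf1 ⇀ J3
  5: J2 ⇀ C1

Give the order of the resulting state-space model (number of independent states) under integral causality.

1  (C1 all integral)

b3 stroke at J1  (Se1 (Se) sets effort on bond)
b4 stroke at Sf1  (Sf1 (Sf) sets flow on bond)
b0 stroke at GY1  (0-jn J1 has e-setter on 3)
b2 stroke at J3  (J3 needs exactly one e-in)
b1 stroke at GY1  (GY GY1: same side as bond 0)
b5 stroke at J2  (closing 0-jn rule on J2)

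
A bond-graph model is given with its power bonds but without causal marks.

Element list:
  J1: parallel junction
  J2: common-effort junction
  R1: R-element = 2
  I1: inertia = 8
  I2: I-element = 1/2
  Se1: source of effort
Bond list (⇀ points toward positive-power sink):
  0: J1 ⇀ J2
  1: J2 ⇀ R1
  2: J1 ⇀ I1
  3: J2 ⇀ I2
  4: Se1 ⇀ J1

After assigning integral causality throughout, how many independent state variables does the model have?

2  (I1, I2 all integral)

b4 |J1  (Se1: effort source, stroke at far end)
b0 |J2  (J1 effort already set via bond 4)
b2 |I1  (common-e at J1 fixed by 4)
b1 |R1  (0-jn J2 has e-setter on 0)
b3 |I2  (J2: bond 0 brought effort, rest push out)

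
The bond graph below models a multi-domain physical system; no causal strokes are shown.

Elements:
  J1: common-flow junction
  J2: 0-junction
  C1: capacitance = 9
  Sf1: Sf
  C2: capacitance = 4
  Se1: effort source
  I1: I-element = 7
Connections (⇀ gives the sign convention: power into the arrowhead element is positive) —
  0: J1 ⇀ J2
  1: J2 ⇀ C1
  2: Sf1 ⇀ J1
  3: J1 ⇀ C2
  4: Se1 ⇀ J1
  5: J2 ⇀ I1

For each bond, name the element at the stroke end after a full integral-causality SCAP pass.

#0 →J1
#1 →J2
#2 →Sf1
#3 →J1
#4 →J1
#5 →I1

bond 2 |Sf1  (Sf1 (Sf) sets flow on bond)
bond 4 |J1  (Se1 (Se) sets effort on bond)
bond 0 |J1  (common-f at J1 fixed by 2)
bond 3 |J1  (J1 flow already set via bond 2)
bond 1 |J2  (prefer integral on C1)
bond 5 |I1  (J2: bond 1 brought effort, rest push out)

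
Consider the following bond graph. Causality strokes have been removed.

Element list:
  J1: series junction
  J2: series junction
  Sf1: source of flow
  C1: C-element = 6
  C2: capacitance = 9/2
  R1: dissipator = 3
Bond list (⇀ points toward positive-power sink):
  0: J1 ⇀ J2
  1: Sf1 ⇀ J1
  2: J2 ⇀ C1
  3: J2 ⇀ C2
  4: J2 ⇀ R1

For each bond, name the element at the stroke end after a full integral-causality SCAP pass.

β1 stroke at Sf1  (source Sf1 imposes f)
β0 stroke at J1  (common-f at J1 fixed by 1)
β2 stroke at J2  (J2: bond 0 brought flow, rest push out)
β3 stroke at J2  (common-f at J2 fixed by 0)
β4 stroke at J2  (J2: bond 0 brought flow, rest push out)

b0 →J1
b1 →Sf1
b2 →J2
b3 →J2
b4 →J2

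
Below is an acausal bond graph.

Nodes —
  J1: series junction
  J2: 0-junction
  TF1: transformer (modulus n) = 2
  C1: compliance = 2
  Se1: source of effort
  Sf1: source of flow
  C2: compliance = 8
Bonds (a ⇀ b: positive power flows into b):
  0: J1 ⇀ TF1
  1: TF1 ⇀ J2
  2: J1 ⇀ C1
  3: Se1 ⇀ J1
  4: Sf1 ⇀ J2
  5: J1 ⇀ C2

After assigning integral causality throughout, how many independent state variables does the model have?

b3 stroke→J1  (Se1 (Se) sets effort on bond)
b4 stroke→Sf1  (source Sf1 imposes f)
b1 stroke→J2  (J2: last free bond brings effort in)
b0 stroke→TF1  (TF1 one-in-one-out from 1)
b2 stroke→J1  (common-f at J1 fixed by 0)
b5 stroke→J1  (J1: bond 0 brought flow, rest push out)

2  (C1, C2 all integral)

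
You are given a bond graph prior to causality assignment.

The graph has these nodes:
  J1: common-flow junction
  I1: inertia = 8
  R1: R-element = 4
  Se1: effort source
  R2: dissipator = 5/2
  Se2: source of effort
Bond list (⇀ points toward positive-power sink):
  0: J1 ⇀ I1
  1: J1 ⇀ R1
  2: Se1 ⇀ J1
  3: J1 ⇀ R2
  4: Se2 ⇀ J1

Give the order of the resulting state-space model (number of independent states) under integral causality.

b2 stroke→J1  (source Se1 imposes e)
b4 stroke→J1  (Se2 (Se) sets effort on bond)
b0 stroke→I1  (I1 integral (f out))
b1 stroke→J1  (1-jn J1 has f-setter on 0)
b3 stroke→J1  (J1 flow already set via bond 0)

1  (I1 all integral)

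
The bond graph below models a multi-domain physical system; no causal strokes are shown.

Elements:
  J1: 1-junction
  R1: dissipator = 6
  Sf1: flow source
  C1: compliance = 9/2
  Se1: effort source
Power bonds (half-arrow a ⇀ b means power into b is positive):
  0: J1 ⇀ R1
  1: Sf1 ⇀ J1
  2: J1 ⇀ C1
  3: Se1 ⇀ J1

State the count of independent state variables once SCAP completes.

1  (C1 all integral)

bond 1 |Sf1  (source Sf1 imposes f)
bond 3 |J1  (source Se1 imposes e)
bond 0 |J1  (J1: bond 1 brought flow, rest push out)
bond 2 |J1  (J1: bond 1 brought flow, rest push out)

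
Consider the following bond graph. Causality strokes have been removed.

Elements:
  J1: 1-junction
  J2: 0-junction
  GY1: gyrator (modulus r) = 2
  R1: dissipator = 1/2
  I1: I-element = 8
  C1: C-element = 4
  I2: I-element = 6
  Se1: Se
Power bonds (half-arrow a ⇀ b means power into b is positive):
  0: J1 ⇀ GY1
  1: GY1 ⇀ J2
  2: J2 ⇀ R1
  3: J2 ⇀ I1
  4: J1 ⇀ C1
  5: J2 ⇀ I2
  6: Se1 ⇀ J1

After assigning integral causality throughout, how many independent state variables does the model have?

3  (C1, I1, I2 all integral)

#6 stroke at J1  (Se1: effort source, stroke at far end)
#3 stroke at I1  (I1 outputs flow p/I1)
#4 stroke at J1  (C1: C, integral causality)
#0 stroke at GY1  (J1 needs exactly one f-in)
#1 stroke at GY1  (through GY1, causality inverts; strokes same side of GY1)
#5 stroke at I2  (I2 integral (f out))
#2 stroke at J2  (closing 0-jn rule on J2)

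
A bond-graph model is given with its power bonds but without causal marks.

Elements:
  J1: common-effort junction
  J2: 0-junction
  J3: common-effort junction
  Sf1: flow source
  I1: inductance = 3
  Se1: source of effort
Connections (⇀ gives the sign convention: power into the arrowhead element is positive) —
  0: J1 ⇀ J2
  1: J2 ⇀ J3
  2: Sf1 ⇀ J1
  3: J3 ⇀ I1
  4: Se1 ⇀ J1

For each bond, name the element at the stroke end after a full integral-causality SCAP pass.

b2 stroke at Sf1  (Sf1 fixes flow; stroke at Sf1)
b4 stroke at J1  (Se1: effort source, stroke at far end)
b0 stroke at J2  (J1 effort already set via bond 4)
b1 stroke at J3  (J2 effort already set via bond 0)
b3 stroke at I1  (0-jn J3 has e-setter on 1)

β0 stroke→J2
β1 stroke→J3
β2 stroke→Sf1
β3 stroke→I1
β4 stroke→J1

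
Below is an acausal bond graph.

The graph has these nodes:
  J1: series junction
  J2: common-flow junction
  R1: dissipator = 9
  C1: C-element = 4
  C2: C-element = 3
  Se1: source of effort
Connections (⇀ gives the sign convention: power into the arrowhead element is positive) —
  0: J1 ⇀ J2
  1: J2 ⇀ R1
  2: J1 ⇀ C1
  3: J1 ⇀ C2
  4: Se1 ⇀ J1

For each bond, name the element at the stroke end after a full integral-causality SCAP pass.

#4 →J1  (Se1 (Se) sets effort on bond)
#2 →J1  (C1: C, integral causality)
#3 →J1  (C2: C, integral causality)
#0 →J2  (only one flow-in slot at J1)
#1 →R1  (J2: last free bond brings flow in)

bond 0 →J2
bond 1 →R1
bond 2 →J1
bond 3 →J1
bond 4 →J1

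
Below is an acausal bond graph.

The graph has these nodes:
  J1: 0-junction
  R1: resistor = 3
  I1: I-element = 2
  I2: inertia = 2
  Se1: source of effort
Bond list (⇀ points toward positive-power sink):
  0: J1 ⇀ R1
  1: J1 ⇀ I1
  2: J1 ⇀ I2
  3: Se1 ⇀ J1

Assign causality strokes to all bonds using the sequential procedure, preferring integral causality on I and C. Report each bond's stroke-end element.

b3 stroke at J1  (source Se1 imposes e)
b0 stroke at R1  (J1: bond 3 brought effort, rest push out)
b1 stroke at I1  (J1 effort already set via bond 3)
b2 stroke at I2  (0-jn J1 has e-setter on 3)

β0 →R1
β1 →I1
β2 →I2
β3 →J1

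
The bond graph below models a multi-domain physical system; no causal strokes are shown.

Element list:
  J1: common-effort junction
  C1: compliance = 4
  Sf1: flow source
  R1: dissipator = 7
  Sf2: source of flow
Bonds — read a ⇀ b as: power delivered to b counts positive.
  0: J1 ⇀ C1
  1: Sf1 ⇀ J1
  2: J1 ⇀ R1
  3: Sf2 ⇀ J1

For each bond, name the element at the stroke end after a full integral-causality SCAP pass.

b0 |J1
b1 |Sf1
b2 |R1
b3 |Sf2

#1 →Sf1  (Sf1 (Sf) sets flow on bond)
#3 →Sf2  (Sf2 (Sf) sets flow on bond)
#0 →J1  (C1: C, integral causality)
#2 →R1  (0-jn J1 has e-setter on 0)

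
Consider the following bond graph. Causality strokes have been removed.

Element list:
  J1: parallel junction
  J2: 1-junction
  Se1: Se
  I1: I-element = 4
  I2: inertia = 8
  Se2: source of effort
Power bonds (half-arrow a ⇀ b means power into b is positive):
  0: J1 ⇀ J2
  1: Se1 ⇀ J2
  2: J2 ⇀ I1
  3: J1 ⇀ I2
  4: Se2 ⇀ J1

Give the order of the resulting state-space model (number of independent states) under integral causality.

2  (I1, I2 all integral)

β1 stroke at J2  (Se1 fixes effort; stroke away)
β4 stroke at J1  (Se2 (Se) sets effort on bond)
β0 stroke at J2  (J1: bond 4 brought effort, rest push out)
β3 stroke at I2  (0-jn J1 has e-setter on 4)
β2 stroke at I1  (J2 needs exactly one f-in)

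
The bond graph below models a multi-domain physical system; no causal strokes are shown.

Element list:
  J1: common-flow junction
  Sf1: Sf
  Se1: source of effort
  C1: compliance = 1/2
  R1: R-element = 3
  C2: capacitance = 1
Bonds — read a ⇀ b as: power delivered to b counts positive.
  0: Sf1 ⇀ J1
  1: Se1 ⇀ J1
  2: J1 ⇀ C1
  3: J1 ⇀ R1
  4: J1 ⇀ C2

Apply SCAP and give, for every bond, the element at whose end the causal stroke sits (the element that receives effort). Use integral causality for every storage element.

β0 →Sf1
β1 →J1
β2 →J1
β3 →J1
β4 →J1

b0 →Sf1  (Sf1: flow source, stroke at near end)
b1 →J1  (source Se1 imposes e)
b2 →J1  (J1 flow already set via bond 0)
b3 →J1  (J1 flow already set via bond 0)
b4 →J1  (J1: bond 0 brought flow, rest push out)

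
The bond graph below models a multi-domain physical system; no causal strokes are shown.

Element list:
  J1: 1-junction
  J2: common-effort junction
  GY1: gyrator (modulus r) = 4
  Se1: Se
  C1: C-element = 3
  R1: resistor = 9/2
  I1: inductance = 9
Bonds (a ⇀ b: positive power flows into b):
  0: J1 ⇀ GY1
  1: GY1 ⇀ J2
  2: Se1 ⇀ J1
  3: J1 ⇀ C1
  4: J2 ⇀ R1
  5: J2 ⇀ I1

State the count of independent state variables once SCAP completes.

2  (C1, I1 all integral)

β2 stroke at J1  (Se1 (Se) sets effort on bond)
β3 stroke at J1  (C1 outputs effort q/C1)
β0 stroke at GY1  (J1: last free bond brings flow in)
β1 stroke at GY1  (GY1: gyrator matches bond 0)
β5 stroke at I1  (I1: I, integral causality)
β4 stroke at J2  (J2: last free bond brings effort in)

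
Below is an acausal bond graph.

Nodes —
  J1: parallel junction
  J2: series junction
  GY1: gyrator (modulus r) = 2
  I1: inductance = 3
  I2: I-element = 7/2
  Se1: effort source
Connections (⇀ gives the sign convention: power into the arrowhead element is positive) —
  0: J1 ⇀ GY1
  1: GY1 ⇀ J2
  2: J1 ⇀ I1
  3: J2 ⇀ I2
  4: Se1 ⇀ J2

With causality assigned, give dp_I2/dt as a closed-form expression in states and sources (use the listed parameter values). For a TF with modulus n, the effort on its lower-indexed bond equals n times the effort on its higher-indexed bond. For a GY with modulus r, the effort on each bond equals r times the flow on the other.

b4 →J2  (Se1 (Se) sets effort on bond)
b2 →I1  (I1 outputs flow p/I1)
b0 →J1  (J1: last free bond brings effort in)
b1 →J2  (GY1 both-in/both-out from 0)
b3 →I2  (J2 needs exactly one f-in)

dp_I2/dt = E_Se1 - 2*p_I1/3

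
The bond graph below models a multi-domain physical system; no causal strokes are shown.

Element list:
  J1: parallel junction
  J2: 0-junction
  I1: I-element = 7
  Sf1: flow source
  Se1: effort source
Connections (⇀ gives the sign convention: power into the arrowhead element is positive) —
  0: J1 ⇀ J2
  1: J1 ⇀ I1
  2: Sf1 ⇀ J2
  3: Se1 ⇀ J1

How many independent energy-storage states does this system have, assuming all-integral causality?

1  (I1 all integral)

#2 stroke at Sf1  (Sf1 fixes flow; stroke at Sf1)
#3 stroke at J1  (source Se1 imposes e)
#0 stroke at J2  (J1 effort already set via bond 3)
#1 stroke at I1  (0-jn J1 has e-setter on 3)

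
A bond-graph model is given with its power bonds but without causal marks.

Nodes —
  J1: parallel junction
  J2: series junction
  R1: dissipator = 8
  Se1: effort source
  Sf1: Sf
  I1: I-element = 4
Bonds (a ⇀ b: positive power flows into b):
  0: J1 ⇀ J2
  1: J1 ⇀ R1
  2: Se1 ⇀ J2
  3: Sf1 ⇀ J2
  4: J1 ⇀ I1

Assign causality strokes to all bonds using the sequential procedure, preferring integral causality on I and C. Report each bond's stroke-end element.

bond 2 stroke→J2  (Se1 (Se) sets effort on bond)
bond 3 stroke→Sf1  (Sf1 fixes flow; stroke at Sf1)
bond 0 stroke→J2  (1-jn J2 has f-setter on 3)
bond 4 stroke→I1  (I1 integral (f out))
bond 1 stroke→J1  (J1 needs exactly one e-in)

β0 →J2
β1 →J1
β2 →J2
β3 →Sf1
β4 →I1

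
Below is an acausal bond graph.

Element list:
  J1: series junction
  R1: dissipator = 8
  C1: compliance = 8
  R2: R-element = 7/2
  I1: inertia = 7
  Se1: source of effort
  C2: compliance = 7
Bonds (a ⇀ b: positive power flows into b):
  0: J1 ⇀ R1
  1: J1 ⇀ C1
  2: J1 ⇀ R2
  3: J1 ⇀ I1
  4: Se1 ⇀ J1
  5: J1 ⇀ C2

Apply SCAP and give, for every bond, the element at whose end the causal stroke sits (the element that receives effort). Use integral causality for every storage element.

β4 →J1  (source Se1 imposes e)
β1 →J1  (C1 outputs effort q/C1)
β3 →I1  (I1 outputs flow p/I1)
β0 →J1  (J1 flow already set via bond 3)
β2 →J1  (common-f at J1 fixed by 3)
β5 →J1  (1-jn J1 has f-setter on 3)

#0 |J1
#1 |J1
#2 |J1
#3 |I1
#4 |J1
#5 |J1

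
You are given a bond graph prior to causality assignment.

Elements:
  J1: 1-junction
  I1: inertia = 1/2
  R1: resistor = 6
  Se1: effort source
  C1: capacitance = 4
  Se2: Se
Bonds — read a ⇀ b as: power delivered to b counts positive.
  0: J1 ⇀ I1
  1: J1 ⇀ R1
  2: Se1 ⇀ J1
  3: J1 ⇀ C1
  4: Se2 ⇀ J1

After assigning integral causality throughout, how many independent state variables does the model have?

#2 |J1  (Se1 fixes effort; stroke away)
#4 |J1  (source Se2 imposes e)
#0 |I1  (prefer integral on I1)
#1 |J1  (1-jn J1 has f-setter on 0)
#3 |J1  (J1 flow already set via bond 0)

2  (C1, I1 all integral)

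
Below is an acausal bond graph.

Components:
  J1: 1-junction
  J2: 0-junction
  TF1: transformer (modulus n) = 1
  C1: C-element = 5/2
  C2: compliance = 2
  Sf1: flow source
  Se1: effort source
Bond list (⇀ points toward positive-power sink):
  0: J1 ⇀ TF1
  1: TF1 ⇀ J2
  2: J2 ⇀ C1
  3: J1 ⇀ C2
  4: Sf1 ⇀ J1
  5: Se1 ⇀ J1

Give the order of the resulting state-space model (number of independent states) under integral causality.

2  (C1, C2 all integral)

β4 stroke→Sf1  (Sf1: flow source, stroke at near end)
β5 stroke→J1  (Se1: effort source, stroke at far end)
β0 stroke→J1  (common-f at J1 fixed by 4)
β3 stroke→J1  (J1 flow already set via bond 4)
β1 stroke→TF1  (TF1 one-in-one-out from 0)
β2 stroke→J2  (J2 needs exactly one e-in)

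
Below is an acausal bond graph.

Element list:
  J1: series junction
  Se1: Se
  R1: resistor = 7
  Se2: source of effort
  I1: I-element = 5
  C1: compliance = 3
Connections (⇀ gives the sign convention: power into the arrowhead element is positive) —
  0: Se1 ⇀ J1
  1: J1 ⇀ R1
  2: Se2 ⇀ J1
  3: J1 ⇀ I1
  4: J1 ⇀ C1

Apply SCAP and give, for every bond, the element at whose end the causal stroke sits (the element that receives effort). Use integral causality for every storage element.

#0 stroke at J1
#1 stroke at J1
#2 stroke at J1
#3 stroke at I1
#4 stroke at J1

bond 0 |J1  (Se1 (Se) sets effort on bond)
bond 2 |J1  (Se2 fixes effort; stroke away)
bond 3 |I1  (I1 integral (f out))
bond 1 |J1  (J1: bond 3 brought flow, rest push out)
bond 4 |J1  (common-f at J1 fixed by 3)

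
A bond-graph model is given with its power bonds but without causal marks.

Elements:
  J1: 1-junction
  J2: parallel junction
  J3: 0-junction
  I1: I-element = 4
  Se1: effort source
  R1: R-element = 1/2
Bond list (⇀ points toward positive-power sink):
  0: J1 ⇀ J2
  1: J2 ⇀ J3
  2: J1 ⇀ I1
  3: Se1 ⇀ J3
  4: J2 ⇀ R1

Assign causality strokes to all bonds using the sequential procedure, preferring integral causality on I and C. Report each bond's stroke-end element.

#3 stroke at J3  (Se1: effort source, stroke at far end)
#1 stroke at J2  (0-jn J3 has e-setter on 3)
#0 stroke at J1  (J2: bond 1 brought effort, rest push out)
#4 stroke at R1  (0-jn J2 has e-setter on 1)
#2 stroke at I1  (closing 1-jn rule on J1)

#0 →J1
#1 →J2
#2 →I1
#3 →J3
#4 →R1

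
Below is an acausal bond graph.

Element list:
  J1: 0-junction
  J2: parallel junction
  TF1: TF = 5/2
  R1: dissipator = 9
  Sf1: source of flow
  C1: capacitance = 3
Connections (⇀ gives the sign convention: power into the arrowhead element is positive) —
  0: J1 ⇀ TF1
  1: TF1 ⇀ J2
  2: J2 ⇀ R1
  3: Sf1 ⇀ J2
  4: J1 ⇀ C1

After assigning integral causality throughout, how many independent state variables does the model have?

bond 3 stroke→Sf1  (source Sf1 imposes f)
bond 4 stroke→J1  (C1 outputs effort q/C1)
bond 0 stroke→TF1  (J1 effort already set via bond 4)
bond 1 stroke→J2  (through TF1, causality passes straight; one stroke at TF1)
bond 2 stroke→R1  (common-e at J2 fixed by 1)

1  (C1 all integral)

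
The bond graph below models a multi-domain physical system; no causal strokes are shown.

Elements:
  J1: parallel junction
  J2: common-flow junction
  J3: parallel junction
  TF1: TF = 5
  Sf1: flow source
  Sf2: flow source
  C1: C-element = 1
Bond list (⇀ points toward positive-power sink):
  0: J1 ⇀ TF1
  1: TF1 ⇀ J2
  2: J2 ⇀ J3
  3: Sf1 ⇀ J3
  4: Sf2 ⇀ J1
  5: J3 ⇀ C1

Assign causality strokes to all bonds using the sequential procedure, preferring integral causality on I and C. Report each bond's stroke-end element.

b3 →Sf1  (source Sf1 imposes f)
b4 →Sf2  (Sf2 (Sf) sets flow on bond)
b0 →J1  (closing 0-jn rule on J1)
b1 →TF1  (TF1 one-in-one-out from 0)
b2 →J2  (1-jn J2 has f-setter on 1)
b5 →J3  (J3: last free bond brings effort in)

#0 stroke at J1
#1 stroke at TF1
#2 stroke at J2
#3 stroke at Sf1
#4 stroke at Sf2
#5 stroke at J3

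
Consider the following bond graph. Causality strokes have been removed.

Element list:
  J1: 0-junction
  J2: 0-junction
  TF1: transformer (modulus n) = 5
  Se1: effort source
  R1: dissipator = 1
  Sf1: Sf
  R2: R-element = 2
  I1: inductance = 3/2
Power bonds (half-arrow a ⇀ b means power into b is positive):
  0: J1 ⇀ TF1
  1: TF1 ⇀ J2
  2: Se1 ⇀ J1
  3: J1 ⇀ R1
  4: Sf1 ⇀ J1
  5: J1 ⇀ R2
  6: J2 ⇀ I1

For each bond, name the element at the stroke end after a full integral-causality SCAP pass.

bond 0 |TF1
bond 1 |J2
bond 2 |J1
bond 3 |R1
bond 4 |Sf1
bond 5 |R2
bond 6 |I1

b2 stroke→J1  (Se1 fixes effort; stroke away)
b4 stroke→Sf1  (Sf1: flow source, stroke at near end)
b0 stroke→TF1  (common-e at J1 fixed by 2)
b3 stroke→R1  (common-e at J1 fixed by 2)
b5 stroke→R2  (0-jn J1 has e-setter on 2)
b1 stroke→J2  (TF TF1: opposite of bond 0)
b6 stroke→I1  (0-jn J2 has e-setter on 1)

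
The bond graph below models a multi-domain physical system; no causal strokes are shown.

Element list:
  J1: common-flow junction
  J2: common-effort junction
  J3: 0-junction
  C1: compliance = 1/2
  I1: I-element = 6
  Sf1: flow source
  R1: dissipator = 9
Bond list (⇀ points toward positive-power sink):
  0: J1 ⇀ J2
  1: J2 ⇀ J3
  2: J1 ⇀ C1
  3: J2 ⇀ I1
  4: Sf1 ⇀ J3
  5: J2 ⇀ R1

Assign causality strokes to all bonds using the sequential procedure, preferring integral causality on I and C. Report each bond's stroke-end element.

#4 |Sf1  (Sf1: flow source, stroke at near end)
#1 |J3  (closing 0-jn rule on J3)
#2 |J1  (prefer integral on C1)
#0 |J2  (J1 needs exactly one f-in)
#3 |I1  (common-e at J2 fixed by 0)
#5 |R1  (common-e at J2 fixed by 0)

bond 0 stroke→J2
bond 1 stroke→J3
bond 2 stroke→J1
bond 3 stroke→I1
bond 4 stroke→Sf1
bond 5 stroke→R1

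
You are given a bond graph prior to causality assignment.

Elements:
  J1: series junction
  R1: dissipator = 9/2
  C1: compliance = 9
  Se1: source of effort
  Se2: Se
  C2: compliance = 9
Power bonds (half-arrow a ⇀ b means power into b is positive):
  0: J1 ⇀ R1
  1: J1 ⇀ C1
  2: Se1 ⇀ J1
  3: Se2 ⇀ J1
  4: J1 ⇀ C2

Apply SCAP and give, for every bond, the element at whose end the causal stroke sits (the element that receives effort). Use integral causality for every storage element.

b2 stroke→J1  (Se1 (Se) sets effort on bond)
b3 stroke→J1  (Se2: effort source, stroke at far end)
b1 stroke→J1  (C1: C, integral causality)
b4 stroke→J1  (prefer integral on C2)
b0 stroke→R1  (only one flow-in slot at J1)

β0 |R1
β1 |J1
β2 |J1
β3 |J1
β4 |J1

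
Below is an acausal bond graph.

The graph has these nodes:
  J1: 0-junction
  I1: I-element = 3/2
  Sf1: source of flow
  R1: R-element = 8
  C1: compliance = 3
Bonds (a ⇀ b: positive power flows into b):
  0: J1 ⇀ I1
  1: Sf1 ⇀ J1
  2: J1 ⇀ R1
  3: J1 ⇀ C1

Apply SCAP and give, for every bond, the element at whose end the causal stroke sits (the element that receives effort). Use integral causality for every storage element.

b1 |Sf1  (source Sf1 imposes f)
b0 |I1  (prefer integral on I1)
b3 |J1  (prefer integral on C1)
b2 |R1  (J1: bond 3 brought effort, rest push out)

b0 stroke→I1
b1 stroke→Sf1
b2 stroke→R1
b3 stroke→J1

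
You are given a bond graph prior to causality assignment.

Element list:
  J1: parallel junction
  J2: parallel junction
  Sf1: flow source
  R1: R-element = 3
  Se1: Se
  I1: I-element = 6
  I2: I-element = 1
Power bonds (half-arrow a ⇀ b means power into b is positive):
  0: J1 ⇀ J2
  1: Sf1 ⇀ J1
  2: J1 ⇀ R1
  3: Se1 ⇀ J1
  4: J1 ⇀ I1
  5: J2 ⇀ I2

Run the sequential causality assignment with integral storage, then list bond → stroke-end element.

b1 |Sf1  (source Sf1 imposes f)
b3 |J1  (Se1 fixes effort; stroke away)
b0 |J2  (common-e at J1 fixed by 3)
b2 |R1  (J1 effort already set via bond 3)
b4 |I1  (common-e at J1 fixed by 3)
b5 |I2  (0-jn J2 has e-setter on 0)

#0 →J2
#1 →Sf1
#2 →R1
#3 →J1
#4 →I1
#5 →I2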